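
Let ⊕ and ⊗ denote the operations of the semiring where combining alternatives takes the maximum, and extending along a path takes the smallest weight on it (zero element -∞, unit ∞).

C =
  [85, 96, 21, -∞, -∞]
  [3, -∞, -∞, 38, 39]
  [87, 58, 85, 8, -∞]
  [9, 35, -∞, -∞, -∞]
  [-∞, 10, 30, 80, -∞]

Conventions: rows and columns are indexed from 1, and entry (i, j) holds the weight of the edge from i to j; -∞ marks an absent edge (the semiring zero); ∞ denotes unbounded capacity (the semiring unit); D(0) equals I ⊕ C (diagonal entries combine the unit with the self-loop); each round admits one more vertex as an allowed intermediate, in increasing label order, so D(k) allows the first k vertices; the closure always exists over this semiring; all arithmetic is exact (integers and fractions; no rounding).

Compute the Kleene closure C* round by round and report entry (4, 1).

D(0):
  [∞, 96, 21, -∞, -∞]
  [3, ∞, -∞, 38, 39]
  [87, 58, ∞, 8, -∞]
  [9, 35, -∞, ∞, -∞]
  [-∞, 10, 30, 80, ∞]
D(1):
  [∞, 96, 21, -∞, -∞]
  [3, ∞, 3, 38, 39]
  [87, 87, ∞, 8, -∞]
  [9, 35, 9, ∞, -∞]
  [-∞, 10, 30, 80, ∞]
D(2):
  [∞, 96, 21, 38, 39]
  [3, ∞, 3, 38, 39]
  [87, 87, ∞, 38, 39]
  [9, 35, 9, ∞, 35]
  [3, 10, 30, 80, ∞]
D(3):
  [∞, 96, 21, 38, 39]
  [3, ∞, 3, 38, 39]
  [87, 87, ∞, 38, 39]
  [9, 35, 9, ∞, 35]
  [30, 30, 30, 80, ∞]
D(4):
  [∞, 96, 21, 38, 39]
  [9, ∞, 9, 38, 39]
  [87, 87, ∞, 38, 39]
  [9, 35, 9, ∞, 35]
  [30, 35, 30, 80, ∞]
D(5):
  [∞, 96, 30, 39, 39]
  [30, ∞, 30, 39, 39]
  [87, 87, ∞, 39, 39]
  [30, 35, 30, ∞, 35]
  [30, 35, 30, 80, ∞]
Answer: C*[4][1] = 30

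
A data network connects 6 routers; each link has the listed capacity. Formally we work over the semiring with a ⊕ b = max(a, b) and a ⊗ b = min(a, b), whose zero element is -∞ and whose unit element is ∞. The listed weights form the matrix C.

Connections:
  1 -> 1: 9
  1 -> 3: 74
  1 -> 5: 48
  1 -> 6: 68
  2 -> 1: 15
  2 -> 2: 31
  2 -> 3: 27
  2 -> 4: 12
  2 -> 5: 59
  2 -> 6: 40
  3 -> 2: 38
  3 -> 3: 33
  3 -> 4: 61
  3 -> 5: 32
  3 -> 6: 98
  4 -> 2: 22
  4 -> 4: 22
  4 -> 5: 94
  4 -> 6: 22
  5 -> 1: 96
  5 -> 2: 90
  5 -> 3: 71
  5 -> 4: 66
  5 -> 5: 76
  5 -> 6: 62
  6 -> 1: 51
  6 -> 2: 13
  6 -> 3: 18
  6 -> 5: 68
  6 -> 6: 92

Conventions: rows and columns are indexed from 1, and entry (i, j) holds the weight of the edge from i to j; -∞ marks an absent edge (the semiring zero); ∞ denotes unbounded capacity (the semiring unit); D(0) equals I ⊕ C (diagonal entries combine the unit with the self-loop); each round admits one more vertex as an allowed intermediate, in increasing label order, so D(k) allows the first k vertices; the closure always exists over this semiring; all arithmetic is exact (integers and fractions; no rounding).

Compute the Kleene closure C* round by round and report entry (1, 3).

D(0):
  [∞, -∞, 74, -∞, 48, 68]
  [15, ∞, 27, 12, 59, 40]
  [-∞, 38, ∞, 61, 32, 98]
  [-∞, 22, -∞, ∞, 94, 22]
  [96, 90, 71, 66, ∞, 62]
  [51, 13, 18, -∞, 68, ∞]
D(1):
  [∞, -∞, 74, -∞, 48, 68]
  [15, ∞, 27, 12, 59, 40]
  [-∞, 38, ∞, 61, 32, 98]
  [-∞, 22, -∞, ∞, 94, 22]
  [96, 90, 74, 66, ∞, 68]
  [51, 13, 51, -∞, 68, ∞]
D(2):
  [∞, -∞, 74, -∞, 48, 68]
  [15, ∞, 27, 12, 59, 40]
  [15, 38, ∞, 61, 38, 98]
  [15, 22, 22, ∞, 94, 22]
  [96, 90, 74, 66, ∞, 68]
  [51, 13, 51, 12, 68, ∞]
D(3):
  [∞, 38, 74, 61, 48, 74]
  [15, ∞, 27, 27, 59, 40]
  [15, 38, ∞, 61, 38, 98]
  [15, 22, 22, ∞, 94, 22]
  [96, 90, 74, 66, ∞, 74]
  [51, 38, 51, 51, 68, ∞]
D(4):
  [∞, 38, 74, 61, 61, 74]
  [15, ∞, 27, 27, 59, 40]
  [15, 38, ∞, 61, 61, 98]
  [15, 22, 22, ∞, 94, 22]
  [96, 90, 74, 66, ∞, 74]
  [51, 38, 51, 51, 68, ∞]
D(5):
  [∞, 61, 74, 61, 61, 74]
  [59, ∞, 59, 59, 59, 59]
  [61, 61, ∞, 61, 61, 98]
  [94, 90, 74, ∞, 94, 74]
  [96, 90, 74, 66, ∞, 74]
  [68, 68, 68, 66, 68, ∞]
D(6):
  [∞, 68, 74, 66, 68, 74]
  [59, ∞, 59, 59, 59, 59]
  [68, 68, ∞, 66, 68, 98]
  [94, 90, 74, ∞, 94, 74]
  [96, 90, 74, 66, ∞, 74]
  [68, 68, 68, 66, 68, ∞]
Answer: C*[1][3] = 74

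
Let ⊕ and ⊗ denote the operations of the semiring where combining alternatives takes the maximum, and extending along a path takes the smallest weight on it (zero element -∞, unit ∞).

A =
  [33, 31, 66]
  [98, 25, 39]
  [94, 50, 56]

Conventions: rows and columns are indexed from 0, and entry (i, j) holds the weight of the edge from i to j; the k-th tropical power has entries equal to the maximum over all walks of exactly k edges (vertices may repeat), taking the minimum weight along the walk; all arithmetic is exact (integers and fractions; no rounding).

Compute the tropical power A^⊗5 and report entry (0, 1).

A^⊗2:
  [66, 50, 56]
  [39, 39, 66]
  [56, 50, 66]
A^⊗3:
  [56, 50, 66]
  [66, 50, 56]
  [66, 50, 56]
A^⊗4:
  [66, 50, 56]
  [56, 50, 66]
  [56, 50, 66]
A^⊗5:
  [56, 50, 66]
  [66, 50, 56]
  [66, 50, 56]
Key observation: the optimum is the walk 0->2->0->2->2->1, with weight 66 min 94 min 66 min 56 min 50 = 50.
Optimal value attained by: walk 0->2->0->2->2->1.
Answer: (A^⊗5)[0][1] = 50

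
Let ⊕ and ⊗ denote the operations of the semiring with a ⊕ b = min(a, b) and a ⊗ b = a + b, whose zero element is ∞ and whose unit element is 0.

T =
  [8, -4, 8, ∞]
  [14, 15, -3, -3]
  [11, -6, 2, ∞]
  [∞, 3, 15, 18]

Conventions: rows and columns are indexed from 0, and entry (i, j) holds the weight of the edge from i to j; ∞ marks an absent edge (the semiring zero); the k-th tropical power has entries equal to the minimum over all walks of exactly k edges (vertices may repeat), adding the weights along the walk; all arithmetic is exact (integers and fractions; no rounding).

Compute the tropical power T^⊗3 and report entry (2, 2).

T^⊗2:
  [10, 2, -7, -7]
  [8, -9, -1, 12]
  [8, -4, -9, -9]
  [17, 9, 0, 0]
T^⊗3:
  [4, -13, -5, -1]
  [5, -7, -12, -12]
  [2, -15, -7, -7]
  [11, -6, 2, 6]
Key observation: the optimum is the walk 2->1->2->2, with weight (-6) + (-3) + 2 = -7.
Optimal value attained by: walk 2->1->2->2.
Answer: (T^⊗3)[2][2] = -7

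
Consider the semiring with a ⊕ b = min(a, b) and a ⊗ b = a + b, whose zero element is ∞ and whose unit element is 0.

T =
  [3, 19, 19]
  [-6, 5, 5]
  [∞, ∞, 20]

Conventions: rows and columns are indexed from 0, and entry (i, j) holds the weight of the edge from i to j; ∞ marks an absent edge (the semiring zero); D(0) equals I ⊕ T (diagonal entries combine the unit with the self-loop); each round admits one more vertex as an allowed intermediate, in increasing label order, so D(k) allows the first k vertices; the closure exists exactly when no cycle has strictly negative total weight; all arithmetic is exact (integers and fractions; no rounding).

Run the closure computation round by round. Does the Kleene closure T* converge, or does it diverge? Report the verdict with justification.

D(0):
  [0, 19, 19]
  [-6, 0, 5]
  [∞, ∞, 0]
D(1):
  [0, 19, 19]
  [-6, 0, 5]
  [∞, ∞, 0]
D(2):
  [0, 19, 19]
  [-6, 0, 5]
  [∞, ∞, 0]
D(3):
  [0, 19, 19]
  [-6, 0, 5]
  [∞, ∞, 0]
Key observation: every diagonal entry stays at the unit through all rounds, so no improving cycle exists.
Answer: CONVERGES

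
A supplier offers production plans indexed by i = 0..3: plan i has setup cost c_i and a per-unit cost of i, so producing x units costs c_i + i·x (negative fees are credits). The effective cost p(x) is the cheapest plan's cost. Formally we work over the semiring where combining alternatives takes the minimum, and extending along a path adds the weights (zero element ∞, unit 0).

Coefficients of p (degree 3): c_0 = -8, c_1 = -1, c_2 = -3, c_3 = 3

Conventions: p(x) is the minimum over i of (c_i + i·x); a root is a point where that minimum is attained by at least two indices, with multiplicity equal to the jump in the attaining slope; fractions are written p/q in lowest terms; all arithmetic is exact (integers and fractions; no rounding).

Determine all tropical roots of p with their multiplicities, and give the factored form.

hull edge (i=0, c=-8) to (i=2, c=-3): slope 5/2, span 2
hull edge (i=2, c=-3) to (i=3, c=3): slope 6, span 1
Factored form: p(x) = 3 ⊗ (x ⊕ (-6)) ⊗ (x ⊕ (-5/2)) ⊗ (x ⊕ (-5/2))
Answer: roots = -6 (mult 1), -5/2 (mult 2)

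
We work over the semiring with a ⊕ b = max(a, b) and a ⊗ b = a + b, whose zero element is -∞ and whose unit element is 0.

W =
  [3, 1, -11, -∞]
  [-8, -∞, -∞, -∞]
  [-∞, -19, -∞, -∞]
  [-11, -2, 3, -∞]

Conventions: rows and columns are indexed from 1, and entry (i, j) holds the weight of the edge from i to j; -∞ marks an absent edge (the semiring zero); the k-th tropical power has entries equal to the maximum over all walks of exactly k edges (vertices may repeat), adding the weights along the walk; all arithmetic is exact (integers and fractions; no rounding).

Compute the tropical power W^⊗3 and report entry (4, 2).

W^⊗2:
  [6, 4, -8, -∞]
  [-5, -7, -19, -∞]
  [-27, -∞, -∞, -∞]
  [-8, -10, -22, -∞]
W^⊗3:
  [9, 7, -5, -∞]
  [-2, -4, -16, -∞]
  [-24, -26, -38, -∞]
  [-5, -7, -19, -∞]
Key observation: the optimum is the walk 4->1->1->2, with weight (-11) + 3 + 1 = -7.
Optimal value attained by: walk 4->1->1->2.
Answer: (W^⊗3)[4][2] = -7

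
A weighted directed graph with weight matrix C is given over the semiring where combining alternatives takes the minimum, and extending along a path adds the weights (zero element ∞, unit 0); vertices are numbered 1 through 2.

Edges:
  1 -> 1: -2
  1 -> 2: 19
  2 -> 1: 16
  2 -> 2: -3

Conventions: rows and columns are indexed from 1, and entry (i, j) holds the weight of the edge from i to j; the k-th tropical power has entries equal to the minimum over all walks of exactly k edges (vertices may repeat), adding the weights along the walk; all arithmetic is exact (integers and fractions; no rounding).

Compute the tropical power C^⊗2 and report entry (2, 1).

C^⊗2:
  [-4, 16]
  [13, -6]
Key observation: the optimum is the walk 2->2->1, with weight (-3) + 16 = 13.
Optimal value attained by: walk 2->2->1.
Answer: (C^⊗2)[2][1] = 13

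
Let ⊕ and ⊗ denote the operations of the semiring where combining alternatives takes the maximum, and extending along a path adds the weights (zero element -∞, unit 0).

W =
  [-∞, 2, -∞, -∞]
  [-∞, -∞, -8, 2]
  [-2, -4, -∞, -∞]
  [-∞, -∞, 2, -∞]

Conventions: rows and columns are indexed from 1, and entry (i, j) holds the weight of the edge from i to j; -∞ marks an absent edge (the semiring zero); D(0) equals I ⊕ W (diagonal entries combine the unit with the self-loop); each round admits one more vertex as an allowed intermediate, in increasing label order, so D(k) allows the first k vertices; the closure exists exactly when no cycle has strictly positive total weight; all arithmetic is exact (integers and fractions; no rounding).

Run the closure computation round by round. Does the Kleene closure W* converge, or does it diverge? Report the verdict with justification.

D(0):
  [0, 2, -∞, -∞]
  [-∞, 0, -8, 2]
  [-2, -4, 0, -∞]
  [-∞, -∞, 2, 0]
D(1):
  [0, 2, -∞, -∞]
  [-∞, 0, -8, 2]
  [-2, 0, 0, -∞]
  [-∞, -∞, 2, 0]
D(2):
  [0, 2, -6, 4]
  [-∞, 0, -8, 2]
  [-2, 0, 0, 2]
  [-∞, -∞, 2, 0]
Detection: at round 3, diagonal entry (4, 4) turns strictly positive.
Key observation: the cycle 4->3->1->2->4 has total weight 2 + (-2) + 2 + 2, which is strictly positive.
Answer: DIVERGES — positive cycle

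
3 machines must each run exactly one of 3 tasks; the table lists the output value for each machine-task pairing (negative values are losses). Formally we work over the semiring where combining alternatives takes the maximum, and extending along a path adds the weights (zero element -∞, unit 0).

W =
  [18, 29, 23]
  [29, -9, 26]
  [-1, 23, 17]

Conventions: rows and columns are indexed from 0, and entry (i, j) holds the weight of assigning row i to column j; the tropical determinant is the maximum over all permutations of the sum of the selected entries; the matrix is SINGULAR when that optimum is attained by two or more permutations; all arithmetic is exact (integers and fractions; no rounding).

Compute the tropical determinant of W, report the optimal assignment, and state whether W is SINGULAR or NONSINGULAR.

σ = (0, 1, 2): 18 + (-9) + 17 = 26
σ = (0, 2, 1): 18 + 26 + 23 = 67
σ = (1, 0, 2): 29 + 29 + 17 = 75
σ = (1, 2, 0): 29 + 26 + (-1) = 54
σ = (2, 0, 1): 23 + 29 + 23 = 75
σ = (2, 1, 0): 23 + (-9) + (-1) = 13
Optimal value attained by: σ = (1, 0, 2).
Answer: det⊕(W) = 75; verdict: SINGULAR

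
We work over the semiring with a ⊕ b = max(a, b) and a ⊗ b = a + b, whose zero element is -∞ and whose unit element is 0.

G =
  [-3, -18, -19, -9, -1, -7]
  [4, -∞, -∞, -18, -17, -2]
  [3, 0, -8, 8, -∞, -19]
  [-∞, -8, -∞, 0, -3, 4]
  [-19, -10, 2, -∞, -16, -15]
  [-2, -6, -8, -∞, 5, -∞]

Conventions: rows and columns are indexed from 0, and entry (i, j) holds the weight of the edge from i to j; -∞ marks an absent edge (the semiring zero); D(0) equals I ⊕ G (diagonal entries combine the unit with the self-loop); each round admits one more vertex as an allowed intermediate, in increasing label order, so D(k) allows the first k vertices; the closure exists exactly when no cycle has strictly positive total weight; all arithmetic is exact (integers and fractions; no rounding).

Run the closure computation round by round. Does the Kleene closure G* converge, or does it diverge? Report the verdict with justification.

D(0):
  [0, -18, -19, -9, -1, -7]
  [4, 0, -∞, -18, -17, -2]
  [3, 0, 0, 8, -∞, -19]
  [-∞, -8, -∞, 0, -3, 4]
  [-19, -10, 2, -∞, 0, -15]
  [-2, -6, -8, -∞, 5, 0]
D(1):
  [0, -18, -19, -9, -1, -7]
  [4, 0, -15, -5, 3, -2]
  [3, 0, 0, 8, 2, -4]
  [-∞, -8, -∞, 0, -3, 4]
  [-19, -10, 2, -28, 0, -15]
  [-2, -6, -8, -11, 5, 0]
D(2):
  [0, -18, -19, -9, -1, -7]
  [4, 0, -15, -5, 3, -2]
  [4, 0, 0, 8, 3, -2]
  [-4, -8, -23, 0, -3, 4]
  [-6, -10, 2, -15, 0, -12]
  [-2, -6, -8, -11, 5, 0]
Detection: at round 3, diagonal entry (4, 4) turns strictly positive.
Key observation: the cycle 4->2->0->4 has total weight 2 + 3 + (-1), which is strictly positive.
Answer: DIVERGES — positive cycle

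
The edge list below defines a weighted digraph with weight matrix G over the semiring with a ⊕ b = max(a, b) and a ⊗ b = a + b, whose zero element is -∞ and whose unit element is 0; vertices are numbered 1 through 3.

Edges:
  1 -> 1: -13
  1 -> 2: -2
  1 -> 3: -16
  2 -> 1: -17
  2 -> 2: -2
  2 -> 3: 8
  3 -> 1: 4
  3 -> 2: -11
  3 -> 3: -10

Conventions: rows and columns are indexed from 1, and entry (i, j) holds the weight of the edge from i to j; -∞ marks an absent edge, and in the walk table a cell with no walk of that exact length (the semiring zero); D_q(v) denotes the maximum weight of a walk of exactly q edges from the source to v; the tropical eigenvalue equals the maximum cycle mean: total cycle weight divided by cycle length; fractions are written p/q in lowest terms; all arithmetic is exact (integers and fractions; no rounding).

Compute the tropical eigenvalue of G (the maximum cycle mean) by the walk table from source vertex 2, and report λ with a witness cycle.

q=0: [-∞, 0, -∞]
q=1: [-17, -2, 8]
q=2: [12, -3, 6]
q=3: [10, 10, 5]
Optimal cycle mean attained by: cycle 1->2->3->1, total (-2) + 8 + 4, length 3.
Answer: λ = 10/3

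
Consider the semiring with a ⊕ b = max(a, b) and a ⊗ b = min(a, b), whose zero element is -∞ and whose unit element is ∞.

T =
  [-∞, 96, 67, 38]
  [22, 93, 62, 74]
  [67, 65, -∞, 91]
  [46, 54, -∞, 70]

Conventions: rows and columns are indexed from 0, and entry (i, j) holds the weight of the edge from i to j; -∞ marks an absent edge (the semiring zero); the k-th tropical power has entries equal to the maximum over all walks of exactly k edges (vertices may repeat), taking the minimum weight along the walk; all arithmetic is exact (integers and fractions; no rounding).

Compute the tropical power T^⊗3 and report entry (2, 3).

T^⊗2:
  [67, 93, 62, 74]
  [62, 93, 62, 74]
  [46, 67, 67, 70]
  [46, 54, 54, 70]
T^⊗3:
  [62, 93, 67, 74]
  [62, 93, 62, 74]
  [67, 67, 62, 70]
  [54, 54, 54, 70]
Key observation: the optimum is the walk 2->3->3->3, with weight 91 min 70 min 70 = 70.
Optimal value attained by: walk 2->3->3->3.
Answer: (T^⊗3)[2][3] = 70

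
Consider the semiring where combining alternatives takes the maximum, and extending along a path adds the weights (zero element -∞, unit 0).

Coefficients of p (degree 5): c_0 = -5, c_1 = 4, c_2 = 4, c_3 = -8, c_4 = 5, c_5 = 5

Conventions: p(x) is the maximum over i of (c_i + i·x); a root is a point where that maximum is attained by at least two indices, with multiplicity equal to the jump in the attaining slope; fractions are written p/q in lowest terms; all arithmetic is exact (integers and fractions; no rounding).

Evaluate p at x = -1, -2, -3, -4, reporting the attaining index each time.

p(-1) = max(-5+0·(-1)=-5, 4+1·(-1)=3, 4+2·(-1)=2, -8+3·(-1)=-11, 5+4·(-1)=1, 5+5·(-1)=0) = 3 (attained by i=1)
p(-2) = max(-5+0·(-2)=-5, 4+1·(-2)=2, 4+2·(-2)=0, -8+3·(-2)=-14, 5+4·(-2)=-3, 5+5·(-2)=-5) = 2 (attained by i=1)
p(-3) = max(-5+0·(-3)=-5, 4+1·(-3)=1, 4+2·(-3)=-2, -8+3·(-3)=-17, 5+4·(-3)=-7, 5+5·(-3)=-10) = 1 (attained by i=1)
p(-4) = max(-5+0·(-4)=-5, 4+1·(-4)=0, 4+2·(-4)=-4, -8+3·(-4)=-20, 5+4·(-4)=-11, 5+5·(-4)=-15) = 0 (attained by i=1)
Answer: p(-1) = 3; p(-2) = 2; p(-3) = 1; p(-4) = 0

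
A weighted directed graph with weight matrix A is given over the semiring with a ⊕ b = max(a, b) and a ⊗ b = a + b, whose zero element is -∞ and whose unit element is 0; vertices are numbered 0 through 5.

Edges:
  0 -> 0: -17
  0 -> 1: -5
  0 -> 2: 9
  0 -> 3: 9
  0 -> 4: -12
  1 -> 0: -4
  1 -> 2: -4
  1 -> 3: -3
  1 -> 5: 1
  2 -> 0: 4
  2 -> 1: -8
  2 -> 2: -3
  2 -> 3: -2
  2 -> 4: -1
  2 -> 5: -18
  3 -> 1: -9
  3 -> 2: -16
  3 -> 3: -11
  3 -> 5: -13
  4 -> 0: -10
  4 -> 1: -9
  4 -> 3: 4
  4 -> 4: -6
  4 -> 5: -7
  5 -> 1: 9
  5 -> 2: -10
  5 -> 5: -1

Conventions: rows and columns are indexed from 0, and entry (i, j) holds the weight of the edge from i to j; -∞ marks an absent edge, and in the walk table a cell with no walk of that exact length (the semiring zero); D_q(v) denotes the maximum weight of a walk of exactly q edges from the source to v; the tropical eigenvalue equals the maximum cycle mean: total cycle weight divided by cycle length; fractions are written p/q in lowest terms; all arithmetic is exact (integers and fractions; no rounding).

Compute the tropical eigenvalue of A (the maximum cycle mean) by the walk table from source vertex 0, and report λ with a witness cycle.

q=0: [0, -∞, -∞, -∞, -∞, -∞]
q=1: [-17, -5, 9, 9, -12, -∞]
q=2: [13, 1, 6, 7, 8, -4]
q=3: [10, 8, 22, 22, 5, 2]
q=4: [26, 14, 19, 20, 21, 9]
q=5: [23, 21, 35, 35, 18, 15]
q=6: [39, 27, 32, 33, 34, 22]
Optimal cycle mean attained by: cycle 0->2->0, total 9 + 4, length 2.
Answer: λ = 13/2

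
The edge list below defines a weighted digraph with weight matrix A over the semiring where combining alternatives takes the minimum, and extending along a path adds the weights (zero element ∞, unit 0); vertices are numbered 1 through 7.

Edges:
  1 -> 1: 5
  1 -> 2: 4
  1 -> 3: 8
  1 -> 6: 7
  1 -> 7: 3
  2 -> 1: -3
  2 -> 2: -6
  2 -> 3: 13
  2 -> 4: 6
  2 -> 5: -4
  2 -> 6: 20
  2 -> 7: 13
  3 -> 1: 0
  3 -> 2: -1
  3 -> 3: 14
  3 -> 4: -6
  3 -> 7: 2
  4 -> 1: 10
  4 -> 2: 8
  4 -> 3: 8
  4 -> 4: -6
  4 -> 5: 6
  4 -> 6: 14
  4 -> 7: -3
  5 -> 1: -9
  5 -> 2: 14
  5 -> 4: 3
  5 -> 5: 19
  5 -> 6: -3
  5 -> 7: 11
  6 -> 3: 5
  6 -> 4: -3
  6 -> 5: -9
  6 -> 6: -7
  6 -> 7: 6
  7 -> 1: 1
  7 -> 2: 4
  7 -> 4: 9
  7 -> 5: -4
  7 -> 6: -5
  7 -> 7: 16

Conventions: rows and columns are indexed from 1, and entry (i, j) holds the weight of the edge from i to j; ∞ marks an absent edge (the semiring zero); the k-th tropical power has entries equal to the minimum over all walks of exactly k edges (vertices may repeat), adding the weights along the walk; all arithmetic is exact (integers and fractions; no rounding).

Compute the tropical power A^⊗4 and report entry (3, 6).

A^⊗2:
  [1, -2, 12, 2, -2, -2, 8]
  [-13, -12, 5, -1, -10, -7, 0]
  [-4, -7, 2, -12, -5, -3, -9]
  [-3, 1, 2, -12, -7, -8, -9]
  [-4, -5, -1, -6, -12, -10, -6]
  [-18, 4, -2, -10, -16, -14, -6]
  [-13, -2, 0, -8, -14, -12, 1]
A^⊗3:
  [-11, -8, 3, -5, -11, -9, -1]
  [-19, -18, -5, -10, -16, -14, -10]
  [-14, -13, -4, -18, -13, -14, -15]
  [-16, -5, -4, -18, -17, -15, -15]
  [-21, -11, -5, -13, -19, -17, -9]
  [-25, -14, -10, -17, -23, -21, -15]
  [-23, -9, -7, -15, -21, -19, -11]
A^⊗4:
  [-20, -14, -4, -12, -18, -16, -8]
  [-25, -24, -11, -17, -23, -21, -16]
  [-22, -19, -10, -24, -23, -21, -21]
  [-26, -12, -10, -24, -24, -22, -21]
  [-28, -17, -13, -20, -26, -24, -18]
  [-32, -21, -17, -24, -30, -28, -22]
  [-30, -19, -15, -22, -28, -26, -20]
Key observation: the optimum is the walk 3->4->7->6->6, with weight (-6) + (-3) + (-5) + (-7) = -21.
Optimal value attained by: walk 3->4->7->6->6.
Answer: (A^⊗4)[3][6] = -21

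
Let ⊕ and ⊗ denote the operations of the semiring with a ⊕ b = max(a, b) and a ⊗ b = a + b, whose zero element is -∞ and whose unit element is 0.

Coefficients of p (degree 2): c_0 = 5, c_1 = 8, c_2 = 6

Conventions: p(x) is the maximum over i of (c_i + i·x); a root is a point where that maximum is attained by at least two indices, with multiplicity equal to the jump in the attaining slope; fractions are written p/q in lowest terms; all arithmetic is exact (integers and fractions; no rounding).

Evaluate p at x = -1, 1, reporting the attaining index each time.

p(-1) = max(5+0·(-1)=5, 8+1·(-1)=7, 6+2·(-1)=4) = 7 (attained by i=1)
p(1) = max(5+0·1=5, 8+1·1=9, 6+2·1=8) = 9 (attained by i=1)
Answer: p(-1) = 7; p(1) = 9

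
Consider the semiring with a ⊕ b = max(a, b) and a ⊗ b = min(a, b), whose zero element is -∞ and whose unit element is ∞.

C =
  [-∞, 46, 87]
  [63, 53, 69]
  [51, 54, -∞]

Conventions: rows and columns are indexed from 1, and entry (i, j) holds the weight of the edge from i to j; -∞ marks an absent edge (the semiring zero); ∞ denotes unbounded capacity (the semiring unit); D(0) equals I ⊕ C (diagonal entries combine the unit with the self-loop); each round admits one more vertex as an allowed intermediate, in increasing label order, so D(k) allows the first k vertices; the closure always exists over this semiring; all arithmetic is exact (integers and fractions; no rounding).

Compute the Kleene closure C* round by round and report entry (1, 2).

D(0):
  [∞, 46, 87]
  [63, ∞, 69]
  [51, 54, ∞]
D(1):
  [∞, 46, 87]
  [63, ∞, 69]
  [51, 54, ∞]
D(2):
  [∞, 46, 87]
  [63, ∞, 69]
  [54, 54, ∞]
D(3):
  [∞, 54, 87]
  [63, ∞, 69]
  [54, 54, ∞]
Answer: C*[1][2] = 54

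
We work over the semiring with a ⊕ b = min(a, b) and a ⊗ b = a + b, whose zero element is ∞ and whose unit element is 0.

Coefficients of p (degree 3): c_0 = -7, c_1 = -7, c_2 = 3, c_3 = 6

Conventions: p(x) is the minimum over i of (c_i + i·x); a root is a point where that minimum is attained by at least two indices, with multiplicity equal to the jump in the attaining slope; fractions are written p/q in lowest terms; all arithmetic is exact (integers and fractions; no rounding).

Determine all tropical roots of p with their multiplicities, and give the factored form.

hull edge (i=0, c=-7) to (i=1, c=-7): slope 0, span 1
hull edge (i=1, c=-7) to (i=3, c=6): slope 13/2, span 2
Factored form: p(x) = 6 ⊗ (x ⊕ (-13/2)) ⊗ (x ⊕ (-13/2)) ⊗ (x ⊕ 0)
Answer: roots = -13/2 (mult 2), 0 (mult 1)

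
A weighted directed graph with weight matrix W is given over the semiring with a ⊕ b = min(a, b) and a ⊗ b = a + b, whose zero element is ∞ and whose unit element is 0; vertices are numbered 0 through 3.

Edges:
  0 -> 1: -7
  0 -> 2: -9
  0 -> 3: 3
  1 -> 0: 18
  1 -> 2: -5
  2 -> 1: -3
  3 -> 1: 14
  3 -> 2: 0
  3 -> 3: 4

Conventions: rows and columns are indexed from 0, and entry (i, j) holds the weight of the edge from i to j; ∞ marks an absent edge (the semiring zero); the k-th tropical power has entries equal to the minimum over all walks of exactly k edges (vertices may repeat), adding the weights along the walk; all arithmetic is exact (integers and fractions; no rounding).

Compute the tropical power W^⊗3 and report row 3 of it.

W^⊗2:
  [11, -12, -12, 7]
  [∞, -8, 9, 21]
  [15, ∞, -8, ∞]
  [32, -3, 4, 8]
W^⊗3:
  [6, -15, -17, 11]
  [10, 6, -13, 25]
  [∞, -11, 6, 18]
  [15, 1, -8, 12]
Answer: row 3 of W^⊗3 = [15, 1, -8, 12]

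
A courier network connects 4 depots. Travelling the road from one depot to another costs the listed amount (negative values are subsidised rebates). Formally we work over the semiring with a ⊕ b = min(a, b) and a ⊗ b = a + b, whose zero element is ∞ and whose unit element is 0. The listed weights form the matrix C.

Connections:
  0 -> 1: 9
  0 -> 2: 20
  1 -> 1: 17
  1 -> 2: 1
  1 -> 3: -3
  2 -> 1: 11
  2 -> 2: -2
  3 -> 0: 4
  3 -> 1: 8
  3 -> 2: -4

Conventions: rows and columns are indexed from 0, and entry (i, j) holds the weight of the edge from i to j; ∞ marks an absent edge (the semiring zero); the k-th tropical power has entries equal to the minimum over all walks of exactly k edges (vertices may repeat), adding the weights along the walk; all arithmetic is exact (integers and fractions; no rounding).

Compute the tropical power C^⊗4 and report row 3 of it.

C^⊗2:
  [∞, 26, 10, 6]
  [1, 5, -7, 14]
  [∞, 9, -4, 8]
  [∞, 7, -6, 5]
C^⊗3:
  [10, 14, 2, 23]
  [18, 4, -9, 2]
  [12, 7, -6, 6]
  [9, 5, -8, 4]
C^⊗4:
  [27, 13, 0, 11]
  [6, 2, -11, 1]
  [10, 5, -8, 4]
  [8, 3, -10, 2]
Answer: row 3 of C^⊗4 = [8, 3, -10, 2]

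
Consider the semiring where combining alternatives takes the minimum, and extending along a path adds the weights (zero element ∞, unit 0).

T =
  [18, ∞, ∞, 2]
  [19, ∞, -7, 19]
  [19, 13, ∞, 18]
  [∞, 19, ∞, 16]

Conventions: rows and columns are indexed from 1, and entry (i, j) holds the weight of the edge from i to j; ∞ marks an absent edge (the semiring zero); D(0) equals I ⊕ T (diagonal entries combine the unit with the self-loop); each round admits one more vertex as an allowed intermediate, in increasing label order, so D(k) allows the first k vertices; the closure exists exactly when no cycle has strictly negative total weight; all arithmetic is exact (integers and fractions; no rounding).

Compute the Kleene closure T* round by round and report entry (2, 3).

D(0):
  [0, ∞, ∞, 2]
  [19, 0, -7, 19]
  [19, 13, 0, 18]
  [∞, 19, ∞, 0]
D(1):
  [0, ∞, ∞, 2]
  [19, 0, -7, 19]
  [19, 13, 0, 18]
  [∞, 19, ∞, 0]
D(2):
  [0, ∞, ∞, 2]
  [19, 0, -7, 19]
  [19, 13, 0, 18]
  [38, 19, 12, 0]
D(3):
  [0, ∞, ∞, 2]
  [12, 0, -7, 11]
  [19, 13, 0, 18]
  [31, 19, 12, 0]
D(4):
  [0, 21, 14, 2]
  [12, 0, -7, 11]
  [19, 13, 0, 18]
  [31, 19, 12, 0]
Answer: T*[2][3] = -7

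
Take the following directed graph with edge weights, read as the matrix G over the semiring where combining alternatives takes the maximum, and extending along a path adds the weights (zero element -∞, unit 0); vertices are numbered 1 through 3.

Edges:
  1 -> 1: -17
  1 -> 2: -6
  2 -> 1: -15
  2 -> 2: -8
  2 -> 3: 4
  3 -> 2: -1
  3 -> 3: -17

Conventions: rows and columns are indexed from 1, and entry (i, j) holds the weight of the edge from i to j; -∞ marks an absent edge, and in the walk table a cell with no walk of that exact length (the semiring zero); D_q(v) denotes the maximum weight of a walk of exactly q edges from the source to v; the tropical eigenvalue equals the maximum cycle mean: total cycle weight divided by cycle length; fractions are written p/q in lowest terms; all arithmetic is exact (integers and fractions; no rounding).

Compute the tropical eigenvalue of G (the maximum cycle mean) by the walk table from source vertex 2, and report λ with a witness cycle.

q=0: [-∞, 0, -∞]
q=1: [-15, -8, 4]
q=2: [-23, 3, -4]
q=3: [-12, -5, 7]
Optimal cycle mean attained by: cycle 2->3->2, total 4 + (-1), length 2.
Answer: λ = 3/2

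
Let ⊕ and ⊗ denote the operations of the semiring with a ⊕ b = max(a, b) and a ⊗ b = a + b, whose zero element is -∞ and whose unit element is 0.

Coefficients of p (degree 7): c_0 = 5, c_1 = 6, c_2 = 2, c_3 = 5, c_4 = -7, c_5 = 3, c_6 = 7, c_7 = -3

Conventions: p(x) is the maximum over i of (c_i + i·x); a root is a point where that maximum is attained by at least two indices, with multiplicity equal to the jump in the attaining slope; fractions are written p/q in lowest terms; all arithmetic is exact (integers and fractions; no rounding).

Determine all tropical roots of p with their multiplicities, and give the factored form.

hull edge (i=0, c=5) to (i=1, c=6): slope 1, span 1
hull edge (i=1, c=6) to (i=6, c=7): slope 1/5, span 5
hull edge (i=6, c=7) to (i=7, c=-3): slope -10, span 1
Factored form: p(x) = -3 ⊗ (x ⊕ (-1)) ⊗ (x ⊕ (-1/5)) ⊗ (x ⊕ (-1/5)) ⊗ (x ⊕ (-1/5)) ⊗ (x ⊕ (-1/5)) ⊗ (x ⊕ (-1/5)) ⊗ (x ⊕ 10)
Answer: roots = -1 (mult 1), -1/5 (mult 5), 10 (mult 1)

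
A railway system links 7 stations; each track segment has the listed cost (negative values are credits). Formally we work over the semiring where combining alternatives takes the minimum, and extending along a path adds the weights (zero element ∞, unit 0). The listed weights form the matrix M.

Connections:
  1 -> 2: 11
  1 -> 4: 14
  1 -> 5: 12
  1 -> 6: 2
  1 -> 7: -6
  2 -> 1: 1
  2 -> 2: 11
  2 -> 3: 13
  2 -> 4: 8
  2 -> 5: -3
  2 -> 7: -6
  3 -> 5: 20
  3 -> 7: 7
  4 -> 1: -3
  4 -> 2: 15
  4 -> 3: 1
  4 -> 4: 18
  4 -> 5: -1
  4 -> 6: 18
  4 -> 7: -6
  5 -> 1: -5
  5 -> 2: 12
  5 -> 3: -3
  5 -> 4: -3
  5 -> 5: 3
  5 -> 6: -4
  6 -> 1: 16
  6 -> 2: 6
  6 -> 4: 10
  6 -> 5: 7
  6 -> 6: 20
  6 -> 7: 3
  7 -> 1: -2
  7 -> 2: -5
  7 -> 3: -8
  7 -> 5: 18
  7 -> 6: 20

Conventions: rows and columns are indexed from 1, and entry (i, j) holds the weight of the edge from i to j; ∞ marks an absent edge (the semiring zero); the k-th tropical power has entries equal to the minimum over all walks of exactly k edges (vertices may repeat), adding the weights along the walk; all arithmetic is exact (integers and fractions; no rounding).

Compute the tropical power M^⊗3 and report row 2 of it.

M^⊗2:
  [-8, -11, -14, 9, 8, 8, 5]
  [-8, -11, -14, -6, 0, -7, -5]
  [5, 2, -1, 17, 23, 16, ∞]
  [-8, -11, -14, -4, 2, -5, -9]
  [-6, 2, -2, 0, -4, -3, -11]
  [1, -2, -5, 4, 3, 3, 0]
  [-4, 6, 8, 3, -8, 0, -11]
M^⊗3:
  [-10, 0, -3, -3, -14, -6, -17]
  [-10, -10, -13, -3, -14, -6, -17]
  [3, 13, 15, 10, -1, 7, -4]
  [-11, -14, -17, -3, -14, -6, -17]
  [-13, -16, -19, -7, -1, -8, -12]
  [-2, -5, -8, 0, -5, -1, -8]
  [-13, -16, -19, -11, -5, -12, -10]
Answer: row 2 of M^⊗3 = [-10, -10, -13, -3, -14, -6, -17]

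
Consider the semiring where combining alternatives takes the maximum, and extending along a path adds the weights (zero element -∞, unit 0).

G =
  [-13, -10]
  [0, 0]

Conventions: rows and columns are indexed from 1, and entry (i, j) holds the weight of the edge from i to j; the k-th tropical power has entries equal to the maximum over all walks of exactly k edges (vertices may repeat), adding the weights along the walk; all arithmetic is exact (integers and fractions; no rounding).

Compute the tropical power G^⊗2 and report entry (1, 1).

G^⊗2:
  [-10, -10]
  [0, 0]
Key observation: the optimum is the walk 1->2->1, with weight (-10) + 0 = -10.
Optimal value attained by: walk 1->2->1.
Answer: (G^⊗2)[1][1] = -10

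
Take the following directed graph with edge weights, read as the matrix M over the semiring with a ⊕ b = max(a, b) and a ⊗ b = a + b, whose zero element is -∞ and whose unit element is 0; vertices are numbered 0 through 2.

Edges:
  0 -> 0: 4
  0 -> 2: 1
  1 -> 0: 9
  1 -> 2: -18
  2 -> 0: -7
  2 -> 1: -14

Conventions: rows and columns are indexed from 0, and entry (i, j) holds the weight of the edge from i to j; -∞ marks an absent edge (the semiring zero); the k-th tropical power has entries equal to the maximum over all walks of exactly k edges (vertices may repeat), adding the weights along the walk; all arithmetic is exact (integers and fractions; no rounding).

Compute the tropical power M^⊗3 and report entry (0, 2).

M^⊗2:
  [8, -13, 5]
  [13, -32, 10]
  [-3, -∞, -6]
M^⊗3:
  [12, -9, 9]
  [17, -4, 14]
  [1, -20, -2]
Key observation: the optimum is the walk 0->0->0->2, with weight 4 + 4 + 1 = 9.
Optimal value attained by: walk 0->0->0->2.
Answer: (M^⊗3)[0][2] = 9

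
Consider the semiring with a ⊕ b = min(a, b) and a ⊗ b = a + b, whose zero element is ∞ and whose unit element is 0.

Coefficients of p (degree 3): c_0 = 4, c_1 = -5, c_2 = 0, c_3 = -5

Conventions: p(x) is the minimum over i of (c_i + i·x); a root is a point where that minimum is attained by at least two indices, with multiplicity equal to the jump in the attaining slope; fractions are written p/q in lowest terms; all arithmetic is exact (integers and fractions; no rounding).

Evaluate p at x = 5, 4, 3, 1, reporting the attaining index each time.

p(5) = min(4+0·5=4, -5+1·5=0, 0+2·5=10, -5+3·5=10) = 0 (attained by i=1)
p(4) = min(4+0·4=4, -5+1·4=-1, 0+2·4=8, -5+3·4=7) = -1 (attained by i=1)
p(3) = min(4+0·3=4, -5+1·3=-2, 0+2·3=6, -5+3·3=4) = -2 (attained by i=1)
p(1) = min(4+0·1=4, -5+1·1=-4, 0+2·1=2, -5+3·1=-2) = -4 (attained by i=1)
Answer: p(5) = 0; p(4) = -1; p(3) = -2; p(1) = -4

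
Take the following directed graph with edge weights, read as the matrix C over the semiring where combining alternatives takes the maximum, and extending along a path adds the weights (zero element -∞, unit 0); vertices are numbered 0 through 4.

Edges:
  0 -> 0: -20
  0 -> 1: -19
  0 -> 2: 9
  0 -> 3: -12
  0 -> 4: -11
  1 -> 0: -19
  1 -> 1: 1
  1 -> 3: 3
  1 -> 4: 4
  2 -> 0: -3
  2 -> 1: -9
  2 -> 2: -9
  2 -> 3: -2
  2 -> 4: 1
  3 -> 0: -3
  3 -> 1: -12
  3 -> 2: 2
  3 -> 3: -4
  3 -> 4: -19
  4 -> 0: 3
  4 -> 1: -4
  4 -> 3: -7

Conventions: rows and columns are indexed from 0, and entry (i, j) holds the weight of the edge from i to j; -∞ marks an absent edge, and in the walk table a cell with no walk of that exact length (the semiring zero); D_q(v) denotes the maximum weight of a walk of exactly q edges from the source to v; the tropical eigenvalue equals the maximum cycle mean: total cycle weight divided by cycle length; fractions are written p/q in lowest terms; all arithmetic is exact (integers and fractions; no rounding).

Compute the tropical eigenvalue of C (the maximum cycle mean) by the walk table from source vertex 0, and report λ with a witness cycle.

q=0: [0, -∞, -∞, -∞, -∞]
q=1: [-20, -19, 9, -12, -11]
q=2: [6, 0, 0, 7, 10]
q=3: [13, 6, 15, 3, 4]
q=4: [12, 7, 22, 13, 16]
q=5: [19, 13, 21, 20, 23]
Optimal cycle mean attained by: cycle 0->2->4->0, total 9 + 1 + 3, length 3.
Answer: λ = 13/3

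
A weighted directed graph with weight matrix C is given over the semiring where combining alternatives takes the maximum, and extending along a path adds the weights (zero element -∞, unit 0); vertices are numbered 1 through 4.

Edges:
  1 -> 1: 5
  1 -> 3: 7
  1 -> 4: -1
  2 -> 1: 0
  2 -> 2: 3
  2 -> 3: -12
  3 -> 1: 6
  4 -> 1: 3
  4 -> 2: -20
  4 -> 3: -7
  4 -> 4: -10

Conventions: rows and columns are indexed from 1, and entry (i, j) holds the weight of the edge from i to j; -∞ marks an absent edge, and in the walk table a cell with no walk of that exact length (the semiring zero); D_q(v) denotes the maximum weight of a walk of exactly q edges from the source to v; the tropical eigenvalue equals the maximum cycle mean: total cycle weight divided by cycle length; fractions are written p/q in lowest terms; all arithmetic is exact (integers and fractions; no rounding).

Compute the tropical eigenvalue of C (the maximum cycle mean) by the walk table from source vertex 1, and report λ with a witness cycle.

q=0: [0, -∞, -∞, -∞]
q=1: [5, -∞, 7, -1]
q=2: [13, -21, 12, 4]
q=3: [18, -16, 20, 12]
q=4: [26, -8, 25, 17]
Optimal cycle mean attained by: cycle 1->3->1, total 7 + 6, length 2.
Answer: λ = 13/2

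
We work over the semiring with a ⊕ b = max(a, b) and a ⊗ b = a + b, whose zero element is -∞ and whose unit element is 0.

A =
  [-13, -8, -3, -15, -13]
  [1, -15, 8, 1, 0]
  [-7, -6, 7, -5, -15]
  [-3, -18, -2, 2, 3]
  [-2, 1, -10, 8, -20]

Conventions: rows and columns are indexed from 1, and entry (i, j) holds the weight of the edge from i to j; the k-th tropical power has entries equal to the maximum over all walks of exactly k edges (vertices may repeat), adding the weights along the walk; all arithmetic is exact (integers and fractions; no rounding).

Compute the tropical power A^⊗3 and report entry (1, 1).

A^⊗2:
  [-7, -9, 4, -5, -8]
  [1, 2, 15, 8, 4]
  [0, 1, 14, 2, -2]
  [1, 4, 5, 11, 5]
  [5, -10, 9, 10, 11]
A^⊗3:
  [-3, -2, 11, 0, -2]
  [8, 9, 22, 12, 11]
  [7, 8, 21, 9, 5]
  [8, 6, 12, 13, 14]
  [9, 12, 16, 19, 13]
Key observation: the optimum is the walk 1->3->3->1, with weight (-3) + 7 + (-7) = -3.
Optimal value attained by: walk 1->3->3->1.
Answer: (A^⊗3)[1][1] = -3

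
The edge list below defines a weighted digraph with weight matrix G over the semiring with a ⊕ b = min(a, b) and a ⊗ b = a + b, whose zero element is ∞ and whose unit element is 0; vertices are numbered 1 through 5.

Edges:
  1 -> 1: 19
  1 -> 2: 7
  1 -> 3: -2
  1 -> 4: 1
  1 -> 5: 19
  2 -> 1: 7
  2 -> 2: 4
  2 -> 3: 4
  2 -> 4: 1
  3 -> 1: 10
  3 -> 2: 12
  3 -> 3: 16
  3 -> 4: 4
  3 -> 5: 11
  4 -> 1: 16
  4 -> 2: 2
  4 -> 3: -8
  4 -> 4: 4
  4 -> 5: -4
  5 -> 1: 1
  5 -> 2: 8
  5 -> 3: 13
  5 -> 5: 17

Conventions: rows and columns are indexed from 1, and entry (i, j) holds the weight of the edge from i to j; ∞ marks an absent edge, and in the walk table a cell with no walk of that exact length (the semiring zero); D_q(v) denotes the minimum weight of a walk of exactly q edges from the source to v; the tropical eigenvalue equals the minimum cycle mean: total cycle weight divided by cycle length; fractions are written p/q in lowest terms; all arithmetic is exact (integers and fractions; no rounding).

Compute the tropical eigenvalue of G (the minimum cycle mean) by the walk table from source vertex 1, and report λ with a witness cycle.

q=0: [0, ∞, ∞, ∞, ∞]
q=1: [19, 7, -2, 1, 19]
q=2: [8, 3, -7, 2, -3]
q=3: [-2, 4, -6, -3, -2]
q=4: [-1, -1, -11, -2, -7]
q=5: [-6, 0, -10, -7, -6]
Optimal cycle mean attained by: cycle 3->4->3, total 4 + (-8), length 2.
Answer: λ = -2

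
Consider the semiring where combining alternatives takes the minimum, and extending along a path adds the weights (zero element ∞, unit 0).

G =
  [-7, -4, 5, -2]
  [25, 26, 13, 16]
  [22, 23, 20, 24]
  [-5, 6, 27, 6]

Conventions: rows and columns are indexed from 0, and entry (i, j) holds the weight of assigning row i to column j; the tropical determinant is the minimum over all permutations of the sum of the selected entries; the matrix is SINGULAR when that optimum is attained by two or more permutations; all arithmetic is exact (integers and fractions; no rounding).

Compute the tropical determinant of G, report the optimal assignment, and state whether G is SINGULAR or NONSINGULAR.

σ = (0, 1, 2, 3): (-7) + 26 + 20 + 6 = 45
σ = (0, 1, 3, 2): (-7) + 26 + 24 + 27 = 70
σ = (0, 2, 1, 3): (-7) + 13 + 23 + 6 = 35
σ = (0, 2, 3, 1): (-7) + 13 + 24 + 6 = 36
σ = (0, 3, 1, 2): (-7) + 16 + 23 + 27 = 59
σ = (0, 3, 2, 1): (-7) + 16 + 20 + 6 = 35
σ = (1, 0, 2, 3): (-4) + 25 + 20 + 6 = 47
σ = (1, 0, 3, 2): (-4) + 25 + 24 + 27 = 72
σ = (1, 2, 0, 3): (-4) + 13 + 22 + 6 = 37
σ = (1, 2, 3, 0): (-4) + 13 + 24 + (-5) = 28
σ = (1, 3, 0, 2): (-4) + 16 + 22 + 27 = 61
σ = (1, 3, 2, 0): (-4) + 16 + 20 + (-5) = 27
σ = (2, 0, 1, 3): 5 + 25 + 23 + 6 = 59
σ = (2, 0, 3, 1): 5 + 25 + 24 + 6 = 60
σ = (2, 1, 0, 3): 5 + 26 + 22 + 6 = 59
σ = (2, 1, 3, 0): 5 + 26 + 24 + (-5) = 50
σ = (2, 3, 0, 1): 5 + 16 + 22 + 6 = 49
σ = (2, 3, 1, 0): 5 + 16 + 23 + (-5) = 39
σ = (3, 0, 1, 2): (-2) + 25 + 23 + 27 = 73
σ = (3, 0, 2, 1): (-2) + 25 + 20 + 6 = 49
σ = (3, 1, 0, 2): (-2) + 26 + 22 + 27 = 73
σ = (3, 1, 2, 0): (-2) + 26 + 20 + (-5) = 39
σ = (3, 2, 0, 1): (-2) + 13 + 22 + 6 = 39
σ = (3, 2, 1, 0): (-2) + 13 + 23 + (-5) = 29
Optimal value attained by: σ = (1, 3, 2, 0).
Answer: det⊕(G) = 27; verdict: NONSINGULAR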